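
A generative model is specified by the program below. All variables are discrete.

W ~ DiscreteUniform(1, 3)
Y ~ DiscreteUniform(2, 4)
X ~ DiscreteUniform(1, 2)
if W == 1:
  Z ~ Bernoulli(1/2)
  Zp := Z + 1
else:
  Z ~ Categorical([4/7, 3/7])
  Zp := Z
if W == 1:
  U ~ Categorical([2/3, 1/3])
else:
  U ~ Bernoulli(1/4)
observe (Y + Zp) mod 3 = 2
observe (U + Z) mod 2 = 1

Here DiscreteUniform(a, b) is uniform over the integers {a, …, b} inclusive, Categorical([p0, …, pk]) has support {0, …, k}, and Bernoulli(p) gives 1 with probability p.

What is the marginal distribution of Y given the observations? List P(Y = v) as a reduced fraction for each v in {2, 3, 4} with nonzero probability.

P(Y=2) = 1/5, P(Y=3) = 7/30, P(Y=4) = 17/30

Enumerate traces; 12 have nonzero weight after conditioning:
  (W=1, Y=3, X=1, Z=1, U=0) weight 1/54
  (W=1, Y=3, X=2, Z=1, U=0) weight 1/54
  (W=1, Y=4, X=1, Z=0, U=1) weight 1/108
  (W=1, Y=4, X=2, Z=0, U=1) weight 1/108
  (W=2, Y=2, X=1, Z=0, U=1) weight 1/126
  (W=2, Y=2, X=2, Z=0, U=1) weight 1/126
  (W=2, Y=4, X=1, Z=1, U=0) weight 1/56
  (W=2, Y=4, X=2, Z=1, U=0) weight 1/56
  … 4 more
Group by Y:
  weight(Y=2) = 2/63
  weight(Y=3) = 1/27
  weight(Y=4) = 17/189
Total weight = 2/63 + 1/27 + 17/189 = 10/63
P(Y=2 | obs) = 2/63 / 10/63 = 1/5
P(Y=3 | obs) = 1/27 / 10/63 = 7/30
P(Y=4 | obs) = 17/189 / 10/63 = 17/30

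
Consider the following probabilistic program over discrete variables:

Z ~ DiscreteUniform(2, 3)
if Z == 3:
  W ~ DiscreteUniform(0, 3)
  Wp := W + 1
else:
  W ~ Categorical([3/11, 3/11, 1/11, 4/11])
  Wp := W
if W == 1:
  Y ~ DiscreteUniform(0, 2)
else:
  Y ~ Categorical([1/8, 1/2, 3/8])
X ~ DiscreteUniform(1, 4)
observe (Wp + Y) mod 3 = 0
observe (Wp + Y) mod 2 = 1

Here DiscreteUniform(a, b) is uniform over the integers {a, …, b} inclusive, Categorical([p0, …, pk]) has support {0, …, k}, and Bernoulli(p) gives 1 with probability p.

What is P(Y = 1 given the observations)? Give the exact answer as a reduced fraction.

Enumerate traces; 24 have nonzero weight after conditioning:
  (Z=2, W=1, Y=2, X=1) weight 1/88
  (Z=2, W=1, Y=2, X=2) weight 1/88
  (Z=2, W=1, Y=2, X=3) weight 1/88
  (Z=2, W=1, Y=2, X=4) weight 1/88
  (Z=2, W=2, Y=1, X=1) weight 1/176
  (Z=2, W=2, Y=1, X=2) weight 1/176
  (Z=2, W=2, Y=1, X=3) weight 1/176
  (Z=2, W=2, Y=1, X=4) weight 1/176
  (Z=2, W=3, Y=0, X=1) weight 1/176
  … 15 more
Group by Y:
  weight(Y=0) = 27/704
  weight(Y=1) = 17/264
  weight(Y=2) = 65/704
Total weight = 27/704 + 17/264 + 65/704 = 103/528
P(Y=0 | obs) = 27/704 / 103/528 = 81/412
P(Y=1 | obs) = 17/264 / 103/528 = 34/103
P(Y=2 | obs) = 65/704 / 103/528 = 195/412

P(Y = 1 | obs) = 34/103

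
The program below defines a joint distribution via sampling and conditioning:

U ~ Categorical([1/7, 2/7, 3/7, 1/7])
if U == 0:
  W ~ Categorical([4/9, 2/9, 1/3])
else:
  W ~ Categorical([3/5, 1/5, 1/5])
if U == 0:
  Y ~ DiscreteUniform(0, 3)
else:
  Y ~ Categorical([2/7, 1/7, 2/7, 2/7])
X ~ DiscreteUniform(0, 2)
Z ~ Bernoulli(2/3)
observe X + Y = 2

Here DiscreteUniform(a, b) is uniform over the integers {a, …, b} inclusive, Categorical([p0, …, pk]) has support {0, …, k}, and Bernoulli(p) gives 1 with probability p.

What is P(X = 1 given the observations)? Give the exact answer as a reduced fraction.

P(X = 1 | obs) = 31/141

Enumerate traces; 72 have nonzero weight after conditioning:
  (U=0, W=0, Y=0, X=2, Z=0) weight 1/567
  (U=0, W=0, Y=0, X=2, Z=1) weight 2/567
  (U=0, W=0, Y=1, X=1, Z=0) weight 1/567
  (U=0, W=0, Y=1, X=1, Z=1) weight 2/567
  (U=0, W=0, Y=2, X=0, Z=0) weight 1/567
  (U=0, W=0, Y=2, X=0, Z=1) weight 2/567
  (U=0, W=1, Y=0, X=2, Z=0) weight 1/1134
  (U=0, W=1, Y=0, X=2, Z=1) weight 1/567
  … 64 more
Group by X:
  weight(X=0) = 55/588
  weight(X=1) = 31/588
  weight(X=2) = 55/588
Total weight = 55/588 + 31/588 + 55/588 = 47/196
P(X=0 | obs) = 55/588 / 47/196 = 55/141
P(X=1 | obs) = 31/588 / 47/196 = 31/141
P(X=2 | obs) = 55/588 / 47/196 = 55/141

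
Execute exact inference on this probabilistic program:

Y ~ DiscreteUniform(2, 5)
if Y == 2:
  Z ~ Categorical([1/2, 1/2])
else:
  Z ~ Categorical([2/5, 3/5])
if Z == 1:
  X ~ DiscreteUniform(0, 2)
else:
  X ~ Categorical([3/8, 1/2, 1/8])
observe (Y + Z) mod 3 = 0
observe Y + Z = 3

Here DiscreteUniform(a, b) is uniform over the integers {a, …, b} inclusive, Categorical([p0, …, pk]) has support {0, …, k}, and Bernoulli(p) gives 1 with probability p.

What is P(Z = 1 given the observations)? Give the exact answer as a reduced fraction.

Enumerate traces; 6 have nonzero weight after conditioning:
  (Y=2, Z=1, X=0) weight 1/24
  (Y=2, Z=1, X=1) weight 1/24
  (Y=2, Z=1, X=2) weight 1/24
  (Y=3, Z=0, X=0) weight 3/80
  (Y=3, Z=0, X=1) weight 1/20
  (Y=3, Z=0, X=2) weight 1/80
Group by Z:
  weight(Z=0) = 1/10
  weight(Z=1) = 1/8
Total weight = 1/10 + 1/8 = 9/40
P(Z=0 | obs) = 1/10 / 9/40 = 4/9
P(Z=1 | obs) = 1/8 / 9/40 = 5/9

P(Z = 1 | obs) = 5/9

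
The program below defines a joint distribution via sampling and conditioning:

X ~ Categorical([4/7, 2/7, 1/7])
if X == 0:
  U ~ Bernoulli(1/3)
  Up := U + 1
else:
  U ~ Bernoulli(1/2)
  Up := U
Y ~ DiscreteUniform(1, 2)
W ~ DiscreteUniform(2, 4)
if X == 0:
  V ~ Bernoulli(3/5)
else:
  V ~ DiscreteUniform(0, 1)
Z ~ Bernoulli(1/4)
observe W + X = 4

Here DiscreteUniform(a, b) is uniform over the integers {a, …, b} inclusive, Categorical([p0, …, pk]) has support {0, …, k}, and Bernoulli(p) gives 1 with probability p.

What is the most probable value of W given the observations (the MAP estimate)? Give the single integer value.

argmax_v P(W = v | obs) = 4

Enumerate traces; 48 have nonzero weight after conditioning:
  (X=0, U=0, Y=1, W=4, V=0, Z=0) weight 2/105
  (X=0, U=0, Y=1, W=4, V=0, Z=1) weight 2/315
  (X=0, U=0, Y=1, W=4, V=1, Z=0) weight 1/35
  (X=0, U=0, Y=1, W=4, V=1, Z=1) weight 1/105
  (X=0, U=0, Y=2, W=4, V=0, Z=0) weight 2/105
  (X=0, U=0, Y=2, W=4, V=0, Z=1) weight 2/315
  (X=0, U=0, Y=2, W=4, V=1, Z=0) weight 1/35
  (X=0, U=0, Y=2, W=4, V=1, Z=1) weight 1/105
  (X=1, U=0, Y=1, W=3, V=0, Z=0) weight 1/112
  (X=2, U=0, Y=1, W=2, V=0, Z=0) weight 1/224
  … 38 more
Group by W:
  weight(W=2) = 1/21
  weight(W=3) = 2/21
  weight(W=4) = 4/21
Total weight = 1/21 + 2/21 + 4/21 = 1/3
P(W=2 | obs) = 1/21 / 1/3 = 1/7
P(W=3 | obs) = 2/21 / 1/3 = 2/7
P(W=4 | obs) = 4/21 / 1/3 = 4/7
argmax = 4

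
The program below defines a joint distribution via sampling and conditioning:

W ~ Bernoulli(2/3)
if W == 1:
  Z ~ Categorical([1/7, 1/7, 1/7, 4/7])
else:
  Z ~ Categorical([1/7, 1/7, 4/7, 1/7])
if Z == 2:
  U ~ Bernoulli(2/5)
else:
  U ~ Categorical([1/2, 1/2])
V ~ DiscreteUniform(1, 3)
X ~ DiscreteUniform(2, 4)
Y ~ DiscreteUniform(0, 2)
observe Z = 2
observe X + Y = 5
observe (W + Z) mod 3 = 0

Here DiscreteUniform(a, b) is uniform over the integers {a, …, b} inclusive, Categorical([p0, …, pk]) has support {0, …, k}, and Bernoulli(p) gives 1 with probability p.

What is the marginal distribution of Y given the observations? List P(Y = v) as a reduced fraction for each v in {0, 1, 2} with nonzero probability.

P(Y=1) = 1/2, P(Y=2) = 1/2

Enumerate traces; 12 have nonzero weight after conditioning:
  (W=1, Z=2, U=0, V=1, X=3, Y=2) weight 2/945
  (W=1, Z=2, U=0, V=1, X=4, Y=1) weight 2/945
  (W=1, Z=2, U=0, V=2, X=3, Y=2) weight 2/945
  (W=1, Z=2, U=0, V=2, X=4, Y=1) weight 2/945
  (W=1, Z=2, U=0, V=3, X=3, Y=2) weight 2/945
  (W=1, Z=2, U=0, V=3, X=4, Y=1) weight 2/945
  (W=1, Z=2, U=1, V=1, X=3, Y=2) weight 4/2835
  (W=1, Z=2, U=1, V=1, X=4, Y=1) weight 4/2835
  … 4 more
Group by Y:
  weight(Y=1) = 2/189
  weight(Y=2) = 2/189
Total weight = 2/189 + 2/189 = 4/189
P(Y=1 | obs) = 2/189 / 4/189 = 1/2
P(Y=2 | obs) = 2/189 / 4/189 = 1/2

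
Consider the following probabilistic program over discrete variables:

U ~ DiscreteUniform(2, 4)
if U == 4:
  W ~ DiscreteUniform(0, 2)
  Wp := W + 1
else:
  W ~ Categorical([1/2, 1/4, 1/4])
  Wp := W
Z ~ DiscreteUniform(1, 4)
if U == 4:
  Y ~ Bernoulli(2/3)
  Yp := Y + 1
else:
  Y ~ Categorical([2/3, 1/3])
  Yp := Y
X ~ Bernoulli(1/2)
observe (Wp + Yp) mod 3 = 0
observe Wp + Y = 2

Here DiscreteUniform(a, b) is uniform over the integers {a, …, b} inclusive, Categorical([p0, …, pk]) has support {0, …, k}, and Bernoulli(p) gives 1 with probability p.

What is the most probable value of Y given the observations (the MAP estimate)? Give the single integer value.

argmax_v P(Y = v | obs) = 1

Enumerate traces; 16 have nonzero weight after conditioning:
  (U=4, W=0, Z=1, Y=1, X=0) weight 1/108
  (U=4, W=0, Z=1, Y=1, X=1) weight 1/108
  (U=4, W=0, Z=2, Y=1, X=0) weight 1/108
  (U=4, W=0, Z=2, Y=1, X=1) weight 1/108
  (U=4, W=0, Z=3, Y=1, X=0) weight 1/108
  (U=4, W=0, Z=3, Y=1, X=1) weight 1/108
  (U=4, W=0, Z=4, Y=1, X=0) weight 1/108
  (U=4, W=0, Z=4, Y=1, X=1) weight 1/108
  (U=4, W=1, Z=1, Y=0, X=0) weight 1/216
  … 7 more
Group by Y:
  weight(Y=0) = 1/27
  weight(Y=1) = 2/27
Total weight = 1/27 + 2/27 = 1/9
P(Y=0 | obs) = 1/27 / 1/9 = 1/3
P(Y=1 | obs) = 2/27 / 1/9 = 2/3
argmax = 1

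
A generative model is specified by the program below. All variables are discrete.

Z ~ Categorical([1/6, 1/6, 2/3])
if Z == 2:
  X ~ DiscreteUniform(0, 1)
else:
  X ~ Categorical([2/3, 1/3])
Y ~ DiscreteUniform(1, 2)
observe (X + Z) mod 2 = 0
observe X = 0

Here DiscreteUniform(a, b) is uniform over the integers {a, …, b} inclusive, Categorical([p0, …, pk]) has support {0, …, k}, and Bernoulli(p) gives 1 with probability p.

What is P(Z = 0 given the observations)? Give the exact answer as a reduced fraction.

P(Z = 0 | obs) = 1/4

Enumerate traces; 4 have nonzero weight after conditioning:
  (Z=0, X=0, Y=1) weight 1/18
  (Z=0, X=0, Y=2) weight 1/18
  (Z=2, X=0, Y=1) weight 1/6
  (Z=2, X=0, Y=2) weight 1/6
Group by Z:
  weight(Z=0) = 1/9
  weight(Z=2) = 1/3
Total weight = 1/9 + 1/3 = 4/9
P(Z=0 | obs) = 1/9 / 4/9 = 1/4
P(Z=2 | obs) = 1/3 / 4/9 = 3/4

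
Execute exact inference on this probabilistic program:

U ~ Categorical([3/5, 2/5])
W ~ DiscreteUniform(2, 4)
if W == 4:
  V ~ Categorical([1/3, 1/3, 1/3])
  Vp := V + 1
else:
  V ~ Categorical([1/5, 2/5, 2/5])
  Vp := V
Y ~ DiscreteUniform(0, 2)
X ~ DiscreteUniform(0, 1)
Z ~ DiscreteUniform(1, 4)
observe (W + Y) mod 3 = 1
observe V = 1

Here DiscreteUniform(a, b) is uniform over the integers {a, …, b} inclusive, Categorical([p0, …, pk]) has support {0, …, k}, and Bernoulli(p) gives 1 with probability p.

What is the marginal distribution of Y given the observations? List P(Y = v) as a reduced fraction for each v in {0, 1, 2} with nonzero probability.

P(Y=0) = 5/17, P(Y=1) = 6/17, P(Y=2) = 6/17

Enumerate traces; 48 have nonzero weight after conditioning:
  (U=0, W=2, V=1, Y=2, X=0, Z=1) weight 1/300
  (U=0, W=2, V=1, Y=2, X=0, Z=2) weight 1/300
  (U=0, W=2, V=1, Y=2, X=0, Z=3) weight 1/300
  (U=0, W=2, V=1, Y=2, X=0, Z=4) weight 1/300
  (U=0, W=2, V=1, Y=2, X=1, Z=1) weight 1/300
  (U=0, W=2, V=1, Y=2, X=1, Z=2) weight 1/300
  (U=0, W=2, V=1, Y=2, X=1, Z=3) weight 1/300
  (U=0, W=2, V=1, Y=2, X=1, Z=4) weight 1/300
  (U=0, W=3, V=1, Y=1, X=0, Z=1) weight 1/300
  (U=0, W=4, V=1, Y=0, X=0, Z=1) weight 1/360
  … 38 more
Group by Y:
  weight(Y=0) = 1/27
  weight(Y=1) = 2/45
  weight(Y=2) = 2/45
Total weight = 1/27 + 2/45 + 2/45 = 17/135
P(Y=0 | obs) = 1/27 / 17/135 = 5/17
P(Y=1 | obs) = 2/45 / 17/135 = 6/17
P(Y=2 | obs) = 2/45 / 17/135 = 6/17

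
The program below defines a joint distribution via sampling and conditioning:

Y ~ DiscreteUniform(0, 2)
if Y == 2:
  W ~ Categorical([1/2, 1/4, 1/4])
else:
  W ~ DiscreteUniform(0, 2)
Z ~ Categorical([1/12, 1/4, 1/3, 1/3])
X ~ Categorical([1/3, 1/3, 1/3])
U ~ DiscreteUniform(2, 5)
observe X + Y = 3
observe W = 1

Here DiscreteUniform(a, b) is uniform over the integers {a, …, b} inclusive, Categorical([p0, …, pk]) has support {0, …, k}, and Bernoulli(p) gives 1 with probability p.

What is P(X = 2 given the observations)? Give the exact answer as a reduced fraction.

P(X = 2 | obs) = 4/7

Enumerate traces; 32 have nonzero weight after conditioning:
  (Y=1, W=1, Z=0, X=2, U=2) weight 1/1296
  (Y=1, W=1, Z=0, X=2, U=3) weight 1/1296
  (Y=1, W=1, Z=0, X=2, U=4) weight 1/1296
  (Y=1, W=1, Z=0, X=2, U=5) weight 1/1296
  (Y=1, W=1, Z=1, X=2, U=2) weight 1/432
  (Y=1, W=1, Z=1, X=2, U=3) weight 1/432
  (Y=1, W=1, Z=1, X=2, U=4) weight 1/432
  (Y=1, W=1, Z=1, X=2, U=5) weight 1/432
  (Y=2, W=1, Z=0, X=1, U=2) weight 1/1728
  … 23 more
Group by X:
  weight(X=1) = 1/36
  weight(X=2) = 1/27
Total weight = 1/36 + 1/27 = 7/108
P(X=1 | obs) = 1/36 / 7/108 = 3/7
P(X=2 | obs) = 1/27 / 7/108 = 4/7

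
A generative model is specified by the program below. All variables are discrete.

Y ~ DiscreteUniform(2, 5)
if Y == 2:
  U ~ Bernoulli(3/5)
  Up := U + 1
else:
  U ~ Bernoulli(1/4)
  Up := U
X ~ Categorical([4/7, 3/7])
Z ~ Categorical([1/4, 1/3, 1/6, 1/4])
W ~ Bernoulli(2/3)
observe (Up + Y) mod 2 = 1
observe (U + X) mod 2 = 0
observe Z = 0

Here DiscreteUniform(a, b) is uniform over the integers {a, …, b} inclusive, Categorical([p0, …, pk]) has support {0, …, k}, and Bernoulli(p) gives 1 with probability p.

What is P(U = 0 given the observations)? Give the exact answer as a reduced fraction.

P(U = 0 | obs) = 152/167

Enumerate traces; 8 have nonzero weight after conditioning:
  (Y=2, U=0, X=0, Z=0, W=0) weight 1/210
  (Y=2, U=0, X=0, Z=0, W=1) weight 1/105
  (Y=3, U=0, X=0, Z=0, W=0) weight 1/112
  (Y=3, U=0, X=0, Z=0, W=1) weight 1/56
  (Y=4, U=1, X=1, Z=0, W=0) weight 1/448
  (Y=4, U=1, X=1, Z=0, W=1) weight 1/224
  (Y=5, U=0, X=0, Z=0, W=0) weight 1/112
  (Y=5, U=0, X=0, Z=0, W=1) weight 1/56
Group by U:
  weight(U=0) = 19/280
  weight(U=1) = 3/448
Total weight = 19/280 + 3/448 = 167/2240
P(U=0 | obs) = 19/280 / 167/2240 = 152/167
P(U=1 | obs) = 3/448 / 167/2240 = 15/167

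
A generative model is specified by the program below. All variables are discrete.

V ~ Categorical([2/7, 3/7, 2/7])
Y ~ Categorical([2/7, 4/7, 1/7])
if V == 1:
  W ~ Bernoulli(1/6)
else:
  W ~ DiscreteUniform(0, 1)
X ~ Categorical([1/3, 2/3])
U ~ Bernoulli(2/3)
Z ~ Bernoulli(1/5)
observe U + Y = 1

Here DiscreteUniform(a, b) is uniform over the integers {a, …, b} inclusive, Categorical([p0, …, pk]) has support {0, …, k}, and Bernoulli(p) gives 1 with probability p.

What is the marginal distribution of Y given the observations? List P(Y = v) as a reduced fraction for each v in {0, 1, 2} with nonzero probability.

Enumerate traces; 48 have nonzero weight after conditioning:
  (V=0, Y=0, W=0, X=0, U=1, Z=0) weight 16/2205
  (V=0, Y=0, W=0, X=0, U=1, Z=1) weight 4/2205
  (V=0, Y=0, W=0, X=1, U=1, Z=0) weight 32/2205
  (V=0, Y=0, W=0, X=1, U=1, Z=1) weight 8/2205
  (V=0, Y=0, W=1, X=0, U=1, Z=0) weight 16/2205
  (V=0, Y=0, W=1, X=0, U=1, Z=1) weight 4/2205
  (V=0, Y=0, W=1, X=1, U=1, Z=0) weight 32/2205
  (V=0, Y=0, W=1, X=1, U=1, Z=1) weight 8/2205
  (V=0, Y=1, W=0, X=0, U=0, Z=0) weight 16/2205
  … 39 more
Group by Y:
  weight(Y=0) = 4/21
  weight(Y=1) = 4/21
Total weight = 4/21 + 4/21 = 8/21
P(Y=0 | obs) = 4/21 / 8/21 = 1/2
P(Y=1 | obs) = 4/21 / 8/21 = 1/2

P(Y=0) = 1/2, P(Y=1) = 1/2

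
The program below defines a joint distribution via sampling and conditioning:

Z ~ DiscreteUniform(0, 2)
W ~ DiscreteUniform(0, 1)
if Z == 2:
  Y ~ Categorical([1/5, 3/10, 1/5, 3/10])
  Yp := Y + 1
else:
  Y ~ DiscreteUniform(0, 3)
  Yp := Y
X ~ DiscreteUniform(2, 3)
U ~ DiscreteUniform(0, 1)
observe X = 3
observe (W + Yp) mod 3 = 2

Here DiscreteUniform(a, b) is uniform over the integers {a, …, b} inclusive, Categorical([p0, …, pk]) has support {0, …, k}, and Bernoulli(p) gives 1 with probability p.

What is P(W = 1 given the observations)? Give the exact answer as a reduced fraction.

Enumerate traces; 14 have nonzero weight after conditioning:
  (Z=0, W=0, Y=2, X=3, U=0) weight 1/96
  (Z=0, W=0, Y=2, X=3, U=1) weight 1/96
  (Z=0, W=1, Y=1, X=3, U=0) weight 1/96
  (Z=0, W=1, Y=1, X=3, U=1) weight 1/96
  (Z=1, W=0, Y=2, X=3, U=0) weight 1/96
  (Z=1, W=0, Y=2, X=3, U=1) weight 1/96
  (Z=1, W=1, Y=1, X=3, U=0) weight 1/96
  (Z=1, W=1, Y=1, X=3, U=1) weight 1/96
  … 6 more
Group by W:
  weight(W=0) = 1/15
  weight(W=1) = 1/12
Total weight = 1/15 + 1/12 = 3/20
P(W=0 | obs) = 1/15 / 3/20 = 4/9
P(W=1 | obs) = 1/12 / 3/20 = 5/9

P(W = 1 | obs) = 5/9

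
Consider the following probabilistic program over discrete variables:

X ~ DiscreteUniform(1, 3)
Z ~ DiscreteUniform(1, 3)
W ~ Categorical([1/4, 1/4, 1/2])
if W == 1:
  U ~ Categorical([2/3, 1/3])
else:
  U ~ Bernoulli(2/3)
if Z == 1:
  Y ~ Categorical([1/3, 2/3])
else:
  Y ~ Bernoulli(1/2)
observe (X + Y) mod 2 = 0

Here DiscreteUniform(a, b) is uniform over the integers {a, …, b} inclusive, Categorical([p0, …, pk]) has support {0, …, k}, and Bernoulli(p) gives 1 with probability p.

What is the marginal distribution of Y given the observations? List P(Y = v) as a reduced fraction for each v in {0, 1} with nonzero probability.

P(Y=0) = 2/7, P(Y=1) = 5/7

Enumerate traces; 54 have nonzero weight after conditioning:
  (X=1, Z=1, W=0, U=0, Y=1) weight 1/162
  (X=1, Z=1, W=0, U=1, Y=1) weight 1/81
  (X=1, Z=1, W=1, U=0, Y=1) weight 1/81
  (X=1, Z=1, W=1, U=1, Y=1) weight 1/162
  (X=1, Z=1, W=2, U=0, Y=1) weight 1/81
  (X=1, Z=1, W=2, U=1, Y=1) weight 2/81
  (X=1, Z=2, W=0, U=0, Y=1) weight 1/216
  (X=1, Z=2, W=0, U=1, Y=1) weight 1/108
  (X=2, Z=1, W=0, U=0, Y=0) weight 1/324
  … 45 more
Group by Y:
  weight(Y=0) = 4/27
  weight(Y=1) = 10/27
Total weight = 4/27 + 10/27 = 14/27
P(Y=0 | obs) = 4/27 / 14/27 = 2/7
P(Y=1 | obs) = 10/27 / 14/27 = 5/7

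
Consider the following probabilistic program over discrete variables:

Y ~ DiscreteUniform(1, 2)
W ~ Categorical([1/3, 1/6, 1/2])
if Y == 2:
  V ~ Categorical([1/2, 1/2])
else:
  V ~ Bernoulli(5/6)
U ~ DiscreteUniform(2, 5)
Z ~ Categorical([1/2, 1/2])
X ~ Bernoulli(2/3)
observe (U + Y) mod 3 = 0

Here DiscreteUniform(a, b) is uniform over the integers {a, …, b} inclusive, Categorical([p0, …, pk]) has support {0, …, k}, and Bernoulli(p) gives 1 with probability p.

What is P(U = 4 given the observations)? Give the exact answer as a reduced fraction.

P(U = 4 | obs) = 1/3

Enumerate traces; 72 have nonzero weight after conditioning:
  (Y=1, W=0, V=0, U=2, Z=0, X=0) weight 1/864
  (Y=1, W=0, V=0, U=2, Z=0, X=1) weight 1/432
  (Y=1, W=0, V=0, U=2, Z=1, X=0) weight 1/864
  (Y=1, W=0, V=0, U=2, Z=1, X=1) weight 1/432
  (Y=1, W=0, V=0, U=5, Z=0, X=0) weight 1/864
  (Y=1, W=0, V=0, U=5, Z=0, X=1) weight 1/432
  (Y=1, W=0, V=0, U=5, Z=1, X=0) weight 1/864
  (Y=1, W=0, V=0, U=5, Z=1, X=1) weight 1/432
  (Y=2, W=0, V=0, U=4, Z=0, X=0) weight 1/288
  … 63 more
Group by U:
  weight(U=2) = 1/8
  weight(U=4) = 1/8
  weight(U=5) = 1/8
Total weight = 1/8 + 1/8 + 1/8 = 3/8
P(U=2 | obs) = 1/8 / 3/8 = 1/3
P(U=4 | obs) = 1/8 / 3/8 = 1/3
P(U=5 | obs) = 1/8 / 3/8 = 1/3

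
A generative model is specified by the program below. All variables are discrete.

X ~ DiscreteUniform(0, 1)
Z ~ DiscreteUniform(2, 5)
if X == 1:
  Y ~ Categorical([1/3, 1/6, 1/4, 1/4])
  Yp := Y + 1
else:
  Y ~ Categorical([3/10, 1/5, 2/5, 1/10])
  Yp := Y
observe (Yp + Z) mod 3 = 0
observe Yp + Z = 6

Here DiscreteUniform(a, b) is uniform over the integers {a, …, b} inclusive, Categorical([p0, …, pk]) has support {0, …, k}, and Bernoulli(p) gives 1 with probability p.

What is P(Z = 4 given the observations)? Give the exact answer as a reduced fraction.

P(Z = 4 | obs) = 1/3

Enumerate traces; 7 have nonzero weight after conditioning:
  (X=0, Z=3, Y=3) weight 1/80
  (X=0, Z=4, Y=2) weight 1/20
  (X=0, Z=5, Y=1) weight 1/40
  (X=1, Z=2, Y=3) weight 1/32
  (X=1, Z=3, Y=2) weight 1/32
  (X=1, Z=4, Y=1) weight 1/48
  (X=1, Z=5, Y=0) weight 1/24
Group by Z:
  weight(Z=2) = 1/32
  weight(Z=3) = 7/160
  weight(Z=4) = 17/240
  weight(Z=5) = 1/15
Total weight = 1/32 + 7/160 + 17/240 + 1/15 = 17/80
P(Z=2 | obs) = 1/32 / 17/80 = 5/34
P(Z=3 | obs) = 7/160 / 17/80 = 7/34
P(Z=4 | obs) = 17/240 / 17/80 = 1/3
P(Z=5 | obs) = 1/15 / 17/80 = 16/51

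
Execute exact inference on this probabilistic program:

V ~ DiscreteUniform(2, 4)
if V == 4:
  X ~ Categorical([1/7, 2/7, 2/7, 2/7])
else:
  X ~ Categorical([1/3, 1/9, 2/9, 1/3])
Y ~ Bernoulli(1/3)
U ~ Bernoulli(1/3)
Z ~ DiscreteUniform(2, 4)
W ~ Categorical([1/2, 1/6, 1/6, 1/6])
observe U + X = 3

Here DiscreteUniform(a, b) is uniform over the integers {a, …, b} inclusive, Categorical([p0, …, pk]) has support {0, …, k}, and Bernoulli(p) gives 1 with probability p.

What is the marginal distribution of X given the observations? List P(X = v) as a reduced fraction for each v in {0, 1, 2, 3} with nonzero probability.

P(X=2) = 23/83, P(X=3) = 60/83

Enumerate traces; 144 have nonzero weight after conditioning:
  (V=2, X=2, Y=0, U=1, Z=2, W=0) weight 2/729
  (V=2, X=2, Y=0, U=1, Z=2, W=1) weight 2/2187
  (V=2, X=2, Y=0, U=1, Z=2, W=2) weight 2/2187
  (V=2, X=2, Y=0, U=1, Z=2, W=3) weight 2/2187
  (V=2, X=2, Y=0, U=1, Z=3, W=0) weight 2/729
  (V=2, X=2, Y=0, U=1, Z=3, W=1) weight 2/2187
  (V=2, X=2, Y=0, U=1, Z=3, W=2) weight 2/2187
  (V=2, X=2, Y=0, U=1, Z=3, W=3) weight 2/2187
  (V=2, X=3, Y=0, U=0, Z=2, W=0) weight 2/243
  … 135 more
Group by X:
  weight(X=2) = 46/567
  weight(X=3) = 40/189
Total weight = 46/567 + 40/189 = 166/567
P(X=2 | obs) = 46/567 / 166/567 = 23/83
P(X=3 | obs) = 40/189 / 166/567 = 60/83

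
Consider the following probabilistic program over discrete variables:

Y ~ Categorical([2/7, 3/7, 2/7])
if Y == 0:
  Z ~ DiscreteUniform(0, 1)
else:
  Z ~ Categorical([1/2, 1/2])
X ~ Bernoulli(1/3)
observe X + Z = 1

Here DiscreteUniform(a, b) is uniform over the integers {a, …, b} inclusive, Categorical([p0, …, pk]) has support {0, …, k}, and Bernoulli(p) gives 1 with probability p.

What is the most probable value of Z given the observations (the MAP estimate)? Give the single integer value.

Enumerate traces; 6 have nonzero weight after conditioning:
  (Y=0, Z=0, X=1) weight 1/21
  (Y=0, Z=1, X=0) weight 2/21
  (Y=1, Z=0, X=1) weight 1/14
  (Y=1, Z=1, X=0) weight 1/7
  (Y=2, Z=0, X=1) weight 1/21
  (Y=2, Z=1, X=0) weight 2/21
Group by Z:
  weight(Z=0) = 1/6
  weight(Z=1) = 1/3
Total weight = 1/6 + 1/3 = 1/2
P(Z=0 | obs) = 1/6 / 1/2 = 1/3
P(Z=1 | obs) = 1/3 / 1/2 = 2/3
argmax = 1

argmax_v P(Z = v | obs) = 1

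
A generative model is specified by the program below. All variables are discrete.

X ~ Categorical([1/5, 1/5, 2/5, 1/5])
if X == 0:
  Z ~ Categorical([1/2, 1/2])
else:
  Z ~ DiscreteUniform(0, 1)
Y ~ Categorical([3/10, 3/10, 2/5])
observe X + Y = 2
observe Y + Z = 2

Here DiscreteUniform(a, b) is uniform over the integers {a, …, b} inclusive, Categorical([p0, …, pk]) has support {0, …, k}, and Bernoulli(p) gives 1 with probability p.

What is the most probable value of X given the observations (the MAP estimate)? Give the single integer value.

argmax_v P(X = v | obs) = 0

Enumerate traces; 2 have nonzero weight after conditioning:
  (X=0, Z=0, Y=2) weight 1/25
  (X=1, Z=1, Y=1) weight 3/100
Group by X:
  weight(X=0) = 1/25
  weight(X=1) = 3/100
Total weight = 1/25 + 3/100 = 7/100
P(X=0 | obs) = 1/25 / 7/100 = 4/7
P(X=1 | obs) = 3/100 / 7/100 = 3/7
argmax = 0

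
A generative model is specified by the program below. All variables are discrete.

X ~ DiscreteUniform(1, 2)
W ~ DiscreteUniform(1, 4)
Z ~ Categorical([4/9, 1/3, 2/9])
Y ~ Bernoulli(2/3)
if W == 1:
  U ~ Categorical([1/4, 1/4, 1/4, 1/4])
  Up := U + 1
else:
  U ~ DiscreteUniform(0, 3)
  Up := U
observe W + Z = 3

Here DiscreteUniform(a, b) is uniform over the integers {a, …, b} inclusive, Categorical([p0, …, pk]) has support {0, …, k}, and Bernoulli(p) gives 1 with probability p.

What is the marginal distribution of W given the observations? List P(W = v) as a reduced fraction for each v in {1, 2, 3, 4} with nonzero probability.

P(W=1) = 2/9, P(W=2) = 1/3, P(W=3) = 4/9

Enumerate traces; 48 have nonzero weight after conditioning:
  (X=1, W=1, Z=2, Y=0, U=0) weight 1/432
  (X=1, W=1, Z=2, Y=0, U=1) weight 1/432
  (X=1, W=1, Z=2, Y=0, U=2) weight 1/432
  (X=1, W=1, Z=2, Y=0, U=3) weight 1/432
  (X=1, W=1, Z=2, Y=1, U=0) weight 1/216
  (X=1, W=1, Z=2, Y=1, U=1) weight 1/216
  (X=1, W=1, Z=2, Y=1, U=2) weight 1/216
  (X=1, W=1, Z=2, Y=1, U=3) weight 1/216
  (X=1, W=2, Z=1, Y=0, U=0) weight 1/288
  (X=1, W=3, Z=0, Y=0, U=0) weight 1/216
  … 38 more
Group by W:
  weight(W=1) = 1/18
  weight(W=2) = 1/12
  weight(W=3) = 1/9
Total weight = 1/18 + 1/12 + 1/9 = 1/4
P(W=1 | obs) = 1/18 / 1/4 = 2/9
P(W=2 | obs) = 1/12 / 1/4 = 1/3
P(W=3 | obs) = 1/9 / 1/4 = 4/9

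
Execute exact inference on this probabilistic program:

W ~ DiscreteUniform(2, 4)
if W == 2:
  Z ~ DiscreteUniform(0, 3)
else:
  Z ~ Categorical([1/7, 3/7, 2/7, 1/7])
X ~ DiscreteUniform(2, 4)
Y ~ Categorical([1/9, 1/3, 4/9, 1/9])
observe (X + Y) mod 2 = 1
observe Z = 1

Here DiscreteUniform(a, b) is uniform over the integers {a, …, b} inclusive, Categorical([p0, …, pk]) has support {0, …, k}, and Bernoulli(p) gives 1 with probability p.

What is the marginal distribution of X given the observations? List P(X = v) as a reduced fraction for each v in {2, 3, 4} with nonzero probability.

Enumerate traces; 18 have nonzero weight after conditioning:
  (W=2, Z=1, X=2, Y=1) weight 1/108
  (W=2, Z=1, X=2, Y=3) weight 1/324
  (W=2, Z=1, X=3, Y=0) weight 1/324
  (W=2, Z=1, X=3, Y=2) weight 1/81
  (W=2, Z=1, X=4, Y=1) weight 1/108
  (W=2, Z=1, X=4, Y=3) weight 1/324
  (W=3, Z=1, X=2, Y=1) weight 1/63
  (W=3, Z=1, X=2, Y=3) weight 1/189
  … 10 more
Group by X:
  weight(X=2) = 31/567
  weight(X=3) = 155/2268
  weight(X=4) = 31/567
Total weight = 31/567 + 155/2268 + 31/567 = 403/2268
P(X=2 | obs) = 31/567 / 403/2268 = 4/13
P(X=3 | obs) = 155/2268 / 403/2268 = 5/13
P(X=4 | obs) = 31/567 / 403/2268 = 4/13

P(X=2) = 4/13, P(X=3) = 5/13, P(X=4) = 4/13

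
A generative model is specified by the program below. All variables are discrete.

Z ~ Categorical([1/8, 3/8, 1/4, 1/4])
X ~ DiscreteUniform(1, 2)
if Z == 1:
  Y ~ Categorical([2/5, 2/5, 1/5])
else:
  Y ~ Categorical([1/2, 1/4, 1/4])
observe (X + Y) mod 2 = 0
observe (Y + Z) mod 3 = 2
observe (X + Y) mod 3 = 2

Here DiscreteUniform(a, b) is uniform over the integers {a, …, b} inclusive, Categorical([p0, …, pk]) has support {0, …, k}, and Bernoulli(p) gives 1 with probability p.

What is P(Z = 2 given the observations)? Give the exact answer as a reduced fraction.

P(Z = 2 | obs) = 5/11

Enumerate traces; 2 have nonzero weight after conditioning:
  (Z=1, X=1, Y=1) weight 3/40
  (Z=2, X=2, Y=0) weight 1/16
Group by Z:
  weight(Z=1) = 3/40
  weight(Z=2) = 1/16
Total weight = 3/40 + 1/16 = 11/80
P(Z=1 | obs) = 3/40 / 11/80 = 6/11
P(Z=2 | obs) = 1/16 / 11/80 = 5/11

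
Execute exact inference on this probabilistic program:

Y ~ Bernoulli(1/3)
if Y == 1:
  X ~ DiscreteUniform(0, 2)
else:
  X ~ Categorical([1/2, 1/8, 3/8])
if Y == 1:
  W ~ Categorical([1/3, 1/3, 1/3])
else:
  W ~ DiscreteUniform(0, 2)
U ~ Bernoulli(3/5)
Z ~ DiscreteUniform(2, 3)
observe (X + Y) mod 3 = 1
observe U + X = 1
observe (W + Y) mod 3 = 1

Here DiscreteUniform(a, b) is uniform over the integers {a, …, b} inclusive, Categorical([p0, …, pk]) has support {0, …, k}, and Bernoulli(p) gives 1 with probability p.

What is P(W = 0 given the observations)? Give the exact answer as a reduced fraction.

Enumerate traces; 4 have nonzero weight after conditioning:
  (Y=0, X=1, W=1, U=0, Z=2) weight 1/180
  (Y=0, X=1, W=1, U=0, Z=3) weight 1/180
  (Y=1, X=0, W=0, U=1, Z=2) weight 1/90
  (Y=1, X=0, W=0, U=1, Z=3) weight 1/90
Group by W:
  weight(W=0) = 1/45
  weight(W=1) = 1/90
Total weight = 1/45 + 1/90 = 1/30
P(W=0 | obs) = 1/45 / 1/30 = 2/3
P(W=1 | obs) = 1/90 / 1/30 = 1/3

P(W = 0 | obs) = 2/3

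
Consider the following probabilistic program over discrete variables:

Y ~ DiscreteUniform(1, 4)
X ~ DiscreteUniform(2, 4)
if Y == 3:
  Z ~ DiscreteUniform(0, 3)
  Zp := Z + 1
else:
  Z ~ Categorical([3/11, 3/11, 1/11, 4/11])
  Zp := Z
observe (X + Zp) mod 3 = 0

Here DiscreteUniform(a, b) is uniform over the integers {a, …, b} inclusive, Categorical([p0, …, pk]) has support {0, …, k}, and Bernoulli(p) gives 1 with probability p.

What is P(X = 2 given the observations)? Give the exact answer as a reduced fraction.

Enumerate traces; 16 have nonzero weight after conditioning:
  (Y=1, X=2, Z=1) weight 1/44
  (Y=1, X=3, Z=0) weight 1/44
  (Y=1, X=3, Z=3) weight 1/33
  (Y=1, X=4, Z=2) weight 1/132
  (Y=2, X=2, Z=1) weight 1/44
  (Y=2, X=3, Z=0) weight 1/44
  (Y=2, X=3, Z=3) weight 1/33
  (Y=2, X=4, Z=2) weight 1/132
  … 8 more
Group by X:
  weight(X=2) = 29/264
  weight(X=3) = 95/528
  weight(X=4) = 23/528
Total weight = 29/264 + 95/528 + 23/528 = 1/3
P(X=2 | obs) = 29/264 / 1/3 = 29/88
P(X=3 | obs) = 95/528 / 1/3 = 95/176
P(X=4 | obs) = 23/528 / 1/3 = 23/176

P(X = 2 | obs) = 29/88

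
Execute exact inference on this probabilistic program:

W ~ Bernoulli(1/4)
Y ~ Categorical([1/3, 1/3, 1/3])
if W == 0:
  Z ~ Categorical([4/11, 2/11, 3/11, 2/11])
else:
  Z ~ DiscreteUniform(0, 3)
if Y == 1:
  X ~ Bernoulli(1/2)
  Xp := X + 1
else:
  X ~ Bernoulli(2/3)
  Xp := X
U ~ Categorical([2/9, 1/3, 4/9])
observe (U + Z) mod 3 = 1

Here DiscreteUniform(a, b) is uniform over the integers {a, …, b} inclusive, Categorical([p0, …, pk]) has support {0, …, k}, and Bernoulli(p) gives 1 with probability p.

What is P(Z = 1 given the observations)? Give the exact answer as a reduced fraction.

P(Z = 1 | obs) = 7/54

Enumerate traces; 48 have nonzero weight after conditioning:
  (W=0, Y=0, Z=0, X=0, U=1) weight 1/99
  (W=0, Y=0, Z=0, X=1, U=1) weight 2/99
  (W=0, Y=0, Z=1, X=0, U=0) weight 1/297
  (W=0, Y=0, Z=1, X=1, U=0) weight 2/297
  (W=0, Y=0, Z=2, X=0, U=2) weight 1/99
  (W=0, Y=0, Z=2, X=1, U=2) weight 2/99
  (W=0, Y=0, Z=3, X=0, U=1) weight 1/198
  (W=0, Y=0, Z=3, X=1, U=1) weight 1/99
  … 40 more
Group by Z:
  weight(Z=0) = 59/528
  weight(Z=1) = 35/792
  weight(Z=2) = 47/396
  weight(Z=3) = 35/528
Total weight = 59/528 + 35/792 + 47/396 + 35/528 = 15/44
P(Z=0 | obs) = 59/528 / 15/44 = 59/180
P(Z=1 | obs) = 35/792 / 15/44 = 7/54
P(Z=2 | obs) = 47/396 / 15/44 = 47/135
P(Z=3 | obs) = 35/528 / 15/44 = 7/36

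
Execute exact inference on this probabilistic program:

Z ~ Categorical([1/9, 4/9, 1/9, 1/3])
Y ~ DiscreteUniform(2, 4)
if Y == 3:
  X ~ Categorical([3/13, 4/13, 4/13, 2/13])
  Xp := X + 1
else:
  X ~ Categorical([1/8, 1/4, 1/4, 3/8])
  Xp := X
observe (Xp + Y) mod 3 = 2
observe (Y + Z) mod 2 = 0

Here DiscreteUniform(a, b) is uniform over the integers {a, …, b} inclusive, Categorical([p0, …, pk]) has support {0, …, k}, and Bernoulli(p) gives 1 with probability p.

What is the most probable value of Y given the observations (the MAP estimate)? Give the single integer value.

Enumerate traces; 8 have nonzero weight after conditioning:
  (Z=0, Y=2, X=0) weight 1/216
  (Z=0, Y=2, X=3) weight 1/72
  (Z=0, Y=4, X=1) weight 1/108
  (Z=1, Y=3, X=1) weight 16/351
  (Z=2, Y=2, X=0) weight 1/216
  (Z=2, Y=2, X=3) weight 1/72
  (Z=2, Y=4, X=1) weight 1/108
  (Z=3, Y=3, X=1) weight 4/117
Group by Y:
  weight(Y=2) = 1/27
  weight(Y=3) = 28/351
  weight(Y=4) = 1/54
Total weight = 1/27 + 28/351 + 1/54 = 95/702
P(Y=2 | obs) = 1/27 / 95/702 = 26/95
P(Y=3 | obs) = 28/351 / 95/702 = 56/95
P(Y=4 | obs) = 1/54 / 95/702 = 13/95
argmax = 3

argmax_v P(Y = v | obs) = 3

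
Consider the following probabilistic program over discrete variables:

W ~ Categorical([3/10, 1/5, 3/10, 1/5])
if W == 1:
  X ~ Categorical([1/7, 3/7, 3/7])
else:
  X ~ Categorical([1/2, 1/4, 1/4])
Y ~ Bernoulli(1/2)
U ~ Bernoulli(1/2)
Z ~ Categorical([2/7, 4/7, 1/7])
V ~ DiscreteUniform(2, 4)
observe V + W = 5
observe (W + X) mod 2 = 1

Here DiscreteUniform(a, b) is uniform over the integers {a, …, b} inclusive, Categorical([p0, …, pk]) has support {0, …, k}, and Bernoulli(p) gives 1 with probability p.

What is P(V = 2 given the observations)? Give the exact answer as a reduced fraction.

Enumerate traces; 60 have nonzero weight after conditioning:
  (W=1, X=0, Y=0, U=0, Z=0, V=4) weight 1/1470
  (W=1, X=0, Y=0, U=0, Z=1, V=4) weight 1/735
  (W=1, X=0, Y=0, U=0, Z=2, V=4) weight 1/2940
  (W=1, X=0, Y=0, U=1, Z=0, V=4) weight 1/1470
  (W=1, X=0, Y=0, U=1, Z=1, V=4) weight 1/735
  (W=1, X=0, Y=0, U=1, Z=2, V=4) weight 1/2940
  (W=1, X=0, Y=1, U=0, Z=0, V=4) weight 1/1470
  (W=1, X=0, Y=1, U=0, Z=1, V=4) weight 1/735
  (W=2, X=1, Y=0, U=0, Z=0, V=3) weight 1/560
  (W=3, X=0, Y=0, U=0, Z=0, V=2) weight 1/420
  … 50 more
Group by V:
  weight(V=2) = 1/20
  weight(V=3) = 1/40
  weight(V=4) = 4/105
Total weight = 1/20 + 1/40 + 4/105 = 19/168
P(V=2 | obs) = 1/20 / 19/168 = 42/95
P(V=3 | obs) = 1/40 / 19/168 = 21/95
P(V=4 | obs) = 4/105 / 19/168 = 32/95

P(V = 2 | obs) = 42/95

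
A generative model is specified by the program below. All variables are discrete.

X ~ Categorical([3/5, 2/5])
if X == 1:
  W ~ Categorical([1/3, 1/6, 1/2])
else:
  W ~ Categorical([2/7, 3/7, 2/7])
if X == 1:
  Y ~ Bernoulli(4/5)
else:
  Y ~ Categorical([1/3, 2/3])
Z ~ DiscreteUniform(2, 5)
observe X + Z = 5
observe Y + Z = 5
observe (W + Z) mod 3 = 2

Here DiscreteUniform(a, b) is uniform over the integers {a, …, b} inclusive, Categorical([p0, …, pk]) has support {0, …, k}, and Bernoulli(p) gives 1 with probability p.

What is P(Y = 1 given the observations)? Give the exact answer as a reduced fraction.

P(Y = 1 | obs) = 14/29

Enumerate traces; 2 have nonzero weight after conditioning:
  (X=0, W=0, Y=0, Z=5) weight 1/70
  (X=1, W=1, Y=1, Z=4) weight 1/75
Group by Y:
  weight(Y=0) = 1/70
  weight(Y=1) = 1/75
Total weight = 1/70 + 1/75 = 29/1050
P(Y=0 | obs) = 1/70 / 29/1050 = 15/29
P(Y=1 | obs) = 1/75 / 29/1050 = 14/29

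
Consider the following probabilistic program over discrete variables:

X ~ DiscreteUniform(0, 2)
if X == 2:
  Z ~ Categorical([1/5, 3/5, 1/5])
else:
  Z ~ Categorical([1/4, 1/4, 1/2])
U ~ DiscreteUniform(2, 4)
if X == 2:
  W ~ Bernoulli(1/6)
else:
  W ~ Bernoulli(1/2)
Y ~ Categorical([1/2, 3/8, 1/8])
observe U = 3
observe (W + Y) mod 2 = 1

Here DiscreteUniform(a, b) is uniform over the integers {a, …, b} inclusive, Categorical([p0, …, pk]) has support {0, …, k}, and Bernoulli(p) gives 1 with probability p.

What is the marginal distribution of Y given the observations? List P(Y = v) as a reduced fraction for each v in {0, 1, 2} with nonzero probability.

Enumerate traces; 27 have nonzero weight after conditioning:
  (X=0, Z=0, U=3, W=0, Y=1) weight 1/192
  (X=0, Z=0, U=3, W=1, Y=0) weight 1/144
  (X=0, Z=0, U=3, W=1, Y=2) weight 1/576
  (X=0, Z=1, U=3, W=0, Y=1) weight 1/192
  (X=0, Z=1, U=3, W=1, Y=0) weight 1/144
  (X=0, Z=1, U=3, W=1, Y=2) weight 1/576
  (X=0, Z=2, U=3, W=0, Y=1) weight 1/96
  (X=0, Z=2, U=3, W=1, Y=0) weight 1/72
  … 19 more
Group by Y:
  weight(Y=0) = 7/108
  weight(Y=1) = 11/144
  weight(Y=2) = 7/432
Total weight = 7/108 + 11/144 + 7/432 = 17/108
P(Y=0 | obs) = 7/108 / 17/108 = 7/17
P(Y=1 | obs) = 11/144 / 17/108 = 33/68
P(Y=2 | obs) = 7/432 / 17/108 = 7/68

P(Y=0) = 7/17, P(Y=1) = 33/68, P(Y=2) = 7/68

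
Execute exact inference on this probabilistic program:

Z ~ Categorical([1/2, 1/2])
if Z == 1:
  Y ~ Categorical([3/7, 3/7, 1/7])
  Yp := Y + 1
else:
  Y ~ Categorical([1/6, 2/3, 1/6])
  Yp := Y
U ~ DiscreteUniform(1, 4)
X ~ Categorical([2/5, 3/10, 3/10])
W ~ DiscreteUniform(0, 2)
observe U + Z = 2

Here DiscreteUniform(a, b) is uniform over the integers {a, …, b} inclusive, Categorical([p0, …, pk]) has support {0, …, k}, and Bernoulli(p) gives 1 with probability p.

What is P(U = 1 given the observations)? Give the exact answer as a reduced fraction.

P(U = 1 | obs) = 1/2

Enumerate traces; 54 have nonzero weight after conditioning:
  (Z=0, Y=0, U=2, X=0, W=0) weight 1/360
  (Z=0, Y=0, U=2, X=0, W=1) weight 1/360
  (Z=0, Y=0, U=2, X=0, W=2) weight 1/360
  (Z=0, Y=0, U=2, X=1, W=0) weight 1/480
  (Z=0, Y=0, U=2, X=1, W=1) weight 1/480
  (Z=0, Y=0, U=2, X=1, W=2) weight 1/480
  (Z=0, Y=0, U=2, X=2, W=0) weight 1/480
  (Z=0, Y=0, U=2, X=2, W=1) weight 1/480
  (Z=1, Y=0, U=1, X=0, W=0) weight 1/140
  … 45 more
Group by U:
  weight(U=1) = 1/8
  weight(U=2) = 1/8
Total weight = 1/8 + 1/8 = 1/4
P(U=1 | obs) = 1/8 / 1/4 = 1/2
P(U=2 | obs) = 1/8 / 1/4 = 1/2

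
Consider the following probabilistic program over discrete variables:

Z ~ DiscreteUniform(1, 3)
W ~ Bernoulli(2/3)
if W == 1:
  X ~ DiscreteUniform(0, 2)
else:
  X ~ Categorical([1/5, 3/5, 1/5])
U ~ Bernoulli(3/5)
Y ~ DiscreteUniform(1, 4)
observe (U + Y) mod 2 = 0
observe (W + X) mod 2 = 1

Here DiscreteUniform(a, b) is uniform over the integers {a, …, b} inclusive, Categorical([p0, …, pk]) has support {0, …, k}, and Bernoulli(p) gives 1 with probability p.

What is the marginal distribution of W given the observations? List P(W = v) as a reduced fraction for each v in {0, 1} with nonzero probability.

P(W=0) = 9/29, P(W=1) = 20/29

Enumerate traces; 36 have nonzero weight after conditioning:
  (Z=1, W=0, X=1, U=0, Y=2) weight 1/150
  (Z=1, W=0, X=1, U=0, Y=4) weight 1/150
  (Z=1, W=0, X=1, U=1, Y=1) weight 1/100
  (Z=1, W=0, X=1, U=1, Y=3) weight 1/100
  (Z=1, W=1, X=0, U=0, Y=2) weight 1/135
  (Z=1, W=1, X=0, U=0, Y=4) weight 1/135
  (Z=1, W=1, X=0, U=1, Y=1) weight 1/90
  (Z=1, W=1, X=0, U=1, Y=3) weight 1/90
  … 28 more
Group by W:
  weight(W=0) = 1/10
  weight(W=1) = 2/9
Total weight = 1/10 + 2/9 = 29/90
P(W=0 | obs) = 1/10 / 29/90 = 9/29
P(W=1 | obs) = 2/9 / 29/90 = 20/29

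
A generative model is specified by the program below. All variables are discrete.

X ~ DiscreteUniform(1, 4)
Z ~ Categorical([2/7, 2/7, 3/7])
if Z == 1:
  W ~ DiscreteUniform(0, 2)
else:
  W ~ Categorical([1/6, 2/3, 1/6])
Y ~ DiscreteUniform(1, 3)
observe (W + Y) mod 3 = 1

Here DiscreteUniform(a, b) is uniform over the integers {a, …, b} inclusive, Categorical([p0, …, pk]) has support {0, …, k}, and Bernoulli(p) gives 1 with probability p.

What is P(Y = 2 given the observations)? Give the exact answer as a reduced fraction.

P(Y = 2 | obs) = 3/14

Enumerate traces; 36 have nonzero weight after conditioning:
  (X=1, Z=0, W=0, Y=1) weight 1/252
  (X=1, Z=0, W=1, Y=3) weight 1/63
  (X=1, Z=0, W=2, Y=2) weight 1/252
  (X=1, Z=1, W=0, Y=1) weight 1/126
  (X=1, Z=1, W=1, Y=3) weight 1/126
  (X=1, Z=1, W=2, Y=2) weight 1/126
  (X=1, Z=2, W=0, Y=1) weight 1/168
  (X=1, Z=2, W=1, Y=3) weight 1/42
  … 28 more
Group by Y:
  weight(Y=1) = 1/14
  weight(Y=2) = 1/14
  weight(Y=3) = 4/21
Total weight = 1/14 + 1/14 + 4/21 = 1/3
P(Y=1 | obs) = 1/14 / 1/3 = 3/14
P(Y=2 | obs) = 1/14 / 1/3 = 3/14
P(Y=3 | obs) = 4/21 / 1/3 = 4/7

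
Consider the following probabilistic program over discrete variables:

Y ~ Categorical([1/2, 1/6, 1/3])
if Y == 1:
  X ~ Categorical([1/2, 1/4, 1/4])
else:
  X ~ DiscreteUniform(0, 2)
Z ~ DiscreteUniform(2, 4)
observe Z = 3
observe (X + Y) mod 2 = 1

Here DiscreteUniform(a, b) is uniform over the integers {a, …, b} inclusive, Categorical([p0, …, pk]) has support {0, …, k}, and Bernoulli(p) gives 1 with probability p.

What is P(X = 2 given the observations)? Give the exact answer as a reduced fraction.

P(X = 2 | obs) = 3/29

Enumerate traces; 4 have nonzero weight after conditioning:
  (Y=0, X=1, Z=3) weight 1/18
  (Y=1, X=0, Z=3) weight 1/36
  (Y=1, X=2, Z=3) weight 1/72
  (Y=2, X=1, Z=3) weight 1/27
Group by X:
  weight(X=0) = 1/36
  weight(X=1) = 5/54
  weight(X=2) = 1/72
Total weight = 1/36 + 5/54 + 1/72 = 29/216
P(X=0 | obs) = 1/36 / 29/216 = 6/29
P(X=1 | obs) = 5/54 / 29/216 = 20/29
P(X=2 | obs) = 1/72 / 29/216 = 3/29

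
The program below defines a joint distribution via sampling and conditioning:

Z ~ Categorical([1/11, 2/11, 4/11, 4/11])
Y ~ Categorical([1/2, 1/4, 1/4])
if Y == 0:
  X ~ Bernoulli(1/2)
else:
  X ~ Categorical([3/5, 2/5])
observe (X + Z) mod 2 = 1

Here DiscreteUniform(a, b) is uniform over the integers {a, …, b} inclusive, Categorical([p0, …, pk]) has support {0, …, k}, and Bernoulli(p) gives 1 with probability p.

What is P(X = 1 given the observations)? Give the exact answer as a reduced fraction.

P(X = 1 | obs) = 15/37

Enumerate traces; 12 have nonzero weight after conditioning:
  (Z=0, Y=0, X=1) weight 1/44
  (Z=0, Y=1, X=1) weight 1/110
  (Z=0, Y=2, X=1) weight 1/110
  (Z=1, Y=0, X=0) weight 1/22
  (Z=1, Y=1, X=0) weight 3/110
  (Z=1, Y=2, X=0) weight 3/110
  (Z=2, Y=0, X=1) weight 1/11
  (Z=2, Y=1, X=1) weight 2/55
  … 4 more
Group by X:
  weight(X=0) = 3/10
  weight(X=1) = 9/44
Total weight = 3/10 + 9/44 = 111/220
P(X=0 | obs) = 3/10 / 111/220 = 22/37
P(X=1 | obs) = 9/44 / 111/220 = 15/37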